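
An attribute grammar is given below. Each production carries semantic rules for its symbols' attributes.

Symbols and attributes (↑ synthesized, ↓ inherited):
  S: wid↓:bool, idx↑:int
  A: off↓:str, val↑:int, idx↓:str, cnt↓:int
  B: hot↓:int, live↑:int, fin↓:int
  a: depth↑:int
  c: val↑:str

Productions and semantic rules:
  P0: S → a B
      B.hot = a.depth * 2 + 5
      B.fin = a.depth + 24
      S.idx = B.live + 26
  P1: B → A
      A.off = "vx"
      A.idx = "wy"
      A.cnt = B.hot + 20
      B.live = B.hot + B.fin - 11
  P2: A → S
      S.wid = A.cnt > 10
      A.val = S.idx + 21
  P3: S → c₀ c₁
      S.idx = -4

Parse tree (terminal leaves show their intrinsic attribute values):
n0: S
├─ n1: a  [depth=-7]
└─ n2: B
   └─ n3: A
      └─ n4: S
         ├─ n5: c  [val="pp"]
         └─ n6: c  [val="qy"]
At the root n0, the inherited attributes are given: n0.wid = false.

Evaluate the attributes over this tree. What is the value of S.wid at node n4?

true

1. n0.wid = false  [given at root]
2. n1.depth = -7  [terminal]
3. n2.hot = -9  [a.depth * 2 + 5]
4. n2.fin = 17  [a.depth + 24]
5. n3.off = "vx"  ["vx"]
6. n3.idx = "wy"  ["wy"]
7. n3.cnt = 11  [B.hot + 20]
8. n4.wid = true  [A.cnt > 10]
9. n5.val = "pp"  [terminal]
10. n6.val = "qy"  [terminal]
11. n4.idx = -4  [-4]
12. n3.val = 17  [S.idx + 21]
13. n2.live = -3  [B.hot + B.fin - 11]
14. n0.idx = 23  [B.live + 26]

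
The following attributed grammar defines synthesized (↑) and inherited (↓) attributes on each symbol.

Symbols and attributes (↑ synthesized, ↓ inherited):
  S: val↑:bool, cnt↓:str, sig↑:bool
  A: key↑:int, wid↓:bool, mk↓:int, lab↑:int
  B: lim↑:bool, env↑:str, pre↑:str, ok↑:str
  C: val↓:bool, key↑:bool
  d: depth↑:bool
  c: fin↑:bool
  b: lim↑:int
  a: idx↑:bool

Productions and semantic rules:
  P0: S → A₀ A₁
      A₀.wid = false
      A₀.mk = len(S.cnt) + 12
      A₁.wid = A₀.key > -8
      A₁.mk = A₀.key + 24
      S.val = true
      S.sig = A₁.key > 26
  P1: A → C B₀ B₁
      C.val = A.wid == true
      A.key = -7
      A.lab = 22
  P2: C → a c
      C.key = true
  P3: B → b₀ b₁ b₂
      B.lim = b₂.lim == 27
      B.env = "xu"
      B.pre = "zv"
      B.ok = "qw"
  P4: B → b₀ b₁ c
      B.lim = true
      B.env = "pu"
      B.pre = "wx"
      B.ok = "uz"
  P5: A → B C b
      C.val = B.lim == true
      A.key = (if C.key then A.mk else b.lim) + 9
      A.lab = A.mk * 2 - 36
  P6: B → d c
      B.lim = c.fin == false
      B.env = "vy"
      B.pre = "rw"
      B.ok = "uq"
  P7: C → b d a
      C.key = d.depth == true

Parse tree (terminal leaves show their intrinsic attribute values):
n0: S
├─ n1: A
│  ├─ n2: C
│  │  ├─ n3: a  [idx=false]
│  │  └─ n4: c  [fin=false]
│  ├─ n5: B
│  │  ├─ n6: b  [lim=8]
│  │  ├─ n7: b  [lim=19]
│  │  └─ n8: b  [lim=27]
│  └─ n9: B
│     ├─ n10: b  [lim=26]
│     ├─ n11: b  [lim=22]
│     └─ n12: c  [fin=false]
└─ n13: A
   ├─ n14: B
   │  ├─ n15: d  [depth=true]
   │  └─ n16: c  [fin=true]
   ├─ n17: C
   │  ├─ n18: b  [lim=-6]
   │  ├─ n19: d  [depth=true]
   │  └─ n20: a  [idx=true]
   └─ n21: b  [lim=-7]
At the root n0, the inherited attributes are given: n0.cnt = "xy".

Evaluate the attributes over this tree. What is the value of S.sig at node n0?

false

1. n0.cnt = "xy"  [given at root]
2. n1.wid = false  [false]
3. n1.mk = 14  [len(S.cnt) + 12]
4. n2.val = false  [A.wid == true]
5. n3.idx = false  [terminal]
6. n4.fin = false  [terminal]
7. n2.key = true  [true]
8. n6.lim = 8  [terminal]
9. n7.lim = 19  [terminal]
10. n8.lim = 27  [terminal]
11. n5.lim = true  [b₂.lim == 27]
12. n5.env = "xu"  ["xu"]
13. n5.pre = "zv"  ["zv"]
14. n5.ok = "qw"  ["qw"]
15. n10.lim = 26  [terminal]
16. n11.lim = 22  [terminal]
17. n12.fin = false  [terminal]
18. n9.lim = true  [true]
19. n9.env = "pu"  ["pu"]
20. n9.pre = "wx"  ["wx"]
21. n9.ok = "uz"  ["uz"]
22. n1.key = -7  [-7]
23. n1.lab = 22  [22]
24. n13.wid = true  [A₀.key > -8]
25. n13.mk = 17  [A₀.key + 24]
26. n15.depth = true  [terminal]
27. n16.fin = true  [terminal]
28. n14.lim = false  [c.fin == false]
29. n14.env = "vy"  ["vy"]
30. n14.pre = "rw"  ["rw"]
31. n14.ok = "uq"  ["uq"]
32. n17.val = false  [B.lim == true]
33. n18.lim = -6  [terminal]
34. n19.depth = true  [terminal]
35. n20.idx = true  [terminal]
36. n17.key = true  [d.depth == true]
37. n21.lim = -7  [terminal]
38. n13.key = 26  [(if C.key then A.mk else b.lim) + 9]
39. n13.lab = -2  [A.mk * 2 - 36]
40. n0.val = true  [true]
41. n0.sig = false  [A₁.key > 26]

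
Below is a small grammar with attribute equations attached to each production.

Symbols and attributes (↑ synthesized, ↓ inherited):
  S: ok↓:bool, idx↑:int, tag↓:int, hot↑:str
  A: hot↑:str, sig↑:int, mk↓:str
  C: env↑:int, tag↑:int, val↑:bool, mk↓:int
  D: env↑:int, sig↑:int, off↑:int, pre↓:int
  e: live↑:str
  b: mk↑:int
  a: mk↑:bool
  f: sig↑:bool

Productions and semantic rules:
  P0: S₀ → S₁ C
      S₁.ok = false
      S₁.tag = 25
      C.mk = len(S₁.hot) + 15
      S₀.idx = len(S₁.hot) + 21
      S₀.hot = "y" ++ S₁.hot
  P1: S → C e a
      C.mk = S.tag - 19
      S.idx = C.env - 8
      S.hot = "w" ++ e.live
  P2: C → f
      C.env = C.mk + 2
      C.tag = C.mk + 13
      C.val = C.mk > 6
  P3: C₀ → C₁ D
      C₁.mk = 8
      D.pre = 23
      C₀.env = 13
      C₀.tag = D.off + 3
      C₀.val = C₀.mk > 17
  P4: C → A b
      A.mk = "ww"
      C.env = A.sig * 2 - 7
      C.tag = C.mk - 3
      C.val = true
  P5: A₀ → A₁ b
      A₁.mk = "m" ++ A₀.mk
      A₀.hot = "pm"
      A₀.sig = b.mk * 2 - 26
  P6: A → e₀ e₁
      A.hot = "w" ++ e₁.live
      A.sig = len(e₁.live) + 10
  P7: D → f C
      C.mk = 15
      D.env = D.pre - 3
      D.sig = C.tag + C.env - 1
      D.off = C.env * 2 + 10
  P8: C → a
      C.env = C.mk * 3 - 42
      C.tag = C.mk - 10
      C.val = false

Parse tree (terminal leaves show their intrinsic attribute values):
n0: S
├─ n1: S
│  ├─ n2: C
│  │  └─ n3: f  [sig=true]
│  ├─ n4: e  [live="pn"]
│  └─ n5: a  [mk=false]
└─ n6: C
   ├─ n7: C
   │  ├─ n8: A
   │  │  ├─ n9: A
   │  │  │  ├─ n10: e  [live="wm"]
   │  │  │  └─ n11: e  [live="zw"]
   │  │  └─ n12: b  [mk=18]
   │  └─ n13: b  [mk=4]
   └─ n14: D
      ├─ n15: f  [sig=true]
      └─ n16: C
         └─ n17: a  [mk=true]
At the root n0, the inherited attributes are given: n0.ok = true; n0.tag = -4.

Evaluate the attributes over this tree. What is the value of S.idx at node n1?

0

1. n0.ok = true  [given at root]
2. n0.tag = -4  [given at root]
3. n1.ok = false  [false]
4. n1.tag = 25  [25]
5. n2.mk = 6  [S.tag - 19]
6. n3.sig = true  [terminal]
7. n2.env = 8  [C.mk + 2]
8. n2.tag = 19  [C.mk + 13]
9. n2.val = false  [C.mk > 6]
10. n4.live = "pn"  [terminal]
11. n5.mk = false  [terminal]
12. n1.idx = 0  [C.env - 8]
13. n1.hot = "wpn"  ["w" ++ e.live]
14. n6.mk = 18  [len(S₁.hot) + 15]
15. n7.mk = 8  [8]
16. n8.mk = "ww"  ["ww"]
17. n9.mk = "mww"  ["m" ++ A₀.mk]
18. n10.live = "wm"  [terminal]
19. n11.live = "zw"  [terminal]
20. n9.hot = "wzw"  ["w" ++ e₁.live]
21. n9.sig = 12  [len(e₁.live) + 10]
22. n12.mk = 18  [terminal]
23. n8.hot = "pm"  ["pm"]
24. n8.sig = 10  [b.mk * 2 - 26]
25. n13.mk = 4  [terminal]
26. n7.env = 13  [A.sig * 2 - 7]
27. n7.tag = 5  [C.mk - 3]
28. n7.val = true  [true]
29. n14.pre = 23  [23]
30. n15.sig = true  [terminal]
31. n16.mk = 15  [15]
32. n17.mk = true  [terminal]
33. n16.env = 3  [C.mk * 3 - 42]
34. n16.tag = 5  [C.mk - 10]
35. n16.val = false  [false]
36. n14.env = 20  [D.pre - 3]
37. n14.sig = 7  [C.tag + C.env - 1]
38. n14.off = 16  [C.env * 2 + 10]
39. n6.env = 13  [13]
40. n6.tag = 19  [D.off + 3]
41. n6.val = true  [C₀.mk > 17]
42. n0.idx = 24  [len(S₁.hot) + 21]
43. n0.hot = "ywpn"  ["y" ++ S₁.hot]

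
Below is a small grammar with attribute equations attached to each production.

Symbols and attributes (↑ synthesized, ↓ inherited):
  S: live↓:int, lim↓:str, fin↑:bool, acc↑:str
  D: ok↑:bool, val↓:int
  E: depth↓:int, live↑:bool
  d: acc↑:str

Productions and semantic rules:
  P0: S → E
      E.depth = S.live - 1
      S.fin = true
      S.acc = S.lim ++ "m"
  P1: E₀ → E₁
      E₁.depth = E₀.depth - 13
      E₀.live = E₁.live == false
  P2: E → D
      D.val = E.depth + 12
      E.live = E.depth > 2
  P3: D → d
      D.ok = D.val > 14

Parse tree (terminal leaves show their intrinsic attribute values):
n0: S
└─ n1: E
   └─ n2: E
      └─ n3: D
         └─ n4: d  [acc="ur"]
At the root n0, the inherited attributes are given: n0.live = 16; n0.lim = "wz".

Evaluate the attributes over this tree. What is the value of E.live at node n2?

1. n0.live = 16  [given at root]
2. n0.lim = "wz"  [given at root]
3. n1.depth = 15  [S.live - 1]
4. n2.depth = 2  [E₀.depth - 13]
5. n3.val = 14  [E.depth + 12]
6. n4.acc = "ur"  [terminal]
7. n3.ok = false  [D.val > 14]
8. n2.live = false  [E.depth > 2]
9. n1.live = true  [E₁.live == false]
10. n0.fin = true  [true]
11. n0.acc = "wzm"  [S.lim ++ "m"]

false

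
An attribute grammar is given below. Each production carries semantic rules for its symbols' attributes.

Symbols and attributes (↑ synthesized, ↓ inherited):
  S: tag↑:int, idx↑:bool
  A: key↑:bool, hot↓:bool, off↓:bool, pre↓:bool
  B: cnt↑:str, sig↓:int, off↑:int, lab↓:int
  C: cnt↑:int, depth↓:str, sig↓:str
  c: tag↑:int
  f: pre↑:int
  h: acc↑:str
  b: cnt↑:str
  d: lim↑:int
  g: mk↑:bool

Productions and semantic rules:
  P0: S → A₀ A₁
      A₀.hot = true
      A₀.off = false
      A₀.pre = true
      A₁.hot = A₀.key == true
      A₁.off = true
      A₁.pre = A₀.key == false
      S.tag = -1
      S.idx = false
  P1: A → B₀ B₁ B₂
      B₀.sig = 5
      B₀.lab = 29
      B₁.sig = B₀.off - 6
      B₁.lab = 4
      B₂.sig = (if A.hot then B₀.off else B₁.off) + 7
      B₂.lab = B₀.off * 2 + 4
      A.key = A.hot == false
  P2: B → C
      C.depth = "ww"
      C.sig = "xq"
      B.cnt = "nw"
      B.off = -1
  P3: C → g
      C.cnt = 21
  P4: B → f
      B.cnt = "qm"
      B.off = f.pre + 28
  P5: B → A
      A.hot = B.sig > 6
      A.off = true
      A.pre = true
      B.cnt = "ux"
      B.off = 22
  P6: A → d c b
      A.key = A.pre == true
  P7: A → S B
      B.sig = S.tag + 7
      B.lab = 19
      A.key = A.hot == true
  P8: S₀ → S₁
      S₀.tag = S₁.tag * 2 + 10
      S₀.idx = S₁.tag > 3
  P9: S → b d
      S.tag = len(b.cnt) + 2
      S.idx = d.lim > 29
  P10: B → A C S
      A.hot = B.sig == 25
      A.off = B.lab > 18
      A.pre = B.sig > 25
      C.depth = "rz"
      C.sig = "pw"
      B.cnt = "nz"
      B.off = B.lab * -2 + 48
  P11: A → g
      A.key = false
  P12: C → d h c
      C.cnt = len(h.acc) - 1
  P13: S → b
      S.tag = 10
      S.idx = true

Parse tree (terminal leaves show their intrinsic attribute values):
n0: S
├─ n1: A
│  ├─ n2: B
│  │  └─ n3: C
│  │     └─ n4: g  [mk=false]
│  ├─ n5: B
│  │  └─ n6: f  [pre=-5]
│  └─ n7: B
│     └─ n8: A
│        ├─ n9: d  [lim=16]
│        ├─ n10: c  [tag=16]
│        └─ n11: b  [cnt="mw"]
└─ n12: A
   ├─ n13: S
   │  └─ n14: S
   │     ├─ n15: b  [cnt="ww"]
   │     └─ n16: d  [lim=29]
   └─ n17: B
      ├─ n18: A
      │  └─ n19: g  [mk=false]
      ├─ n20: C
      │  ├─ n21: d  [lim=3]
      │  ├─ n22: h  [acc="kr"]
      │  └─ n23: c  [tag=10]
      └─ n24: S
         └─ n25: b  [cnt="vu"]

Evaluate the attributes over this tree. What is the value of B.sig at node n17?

1. n1.hot = true  [true]
2. n1.off = false  [false]
3. n1.pre = true  [true]
4. n2.sig = 5  [5]
5. n2.lab = 29  [29]
6. n3.depth = "ww"  ["ww"]
7. n3.sig = "xq"  ["xq"]
8. n4.mk = false  [terminal]
9. n3.cnt = 21  [21]
10. n2.cnt = "nw"  ["nw"]
11. n2.off = -1  [-1]
12. n5.sig = -7  [B₀.off - 6]
13. n5.lab = 4  [4]
14. n6.pre = -5  [terminal]
15. n5.cnt = "qm"  ["qm"]
16. n5.off = 23  [f.pre + 28]
17. n7.sig = 6  [(if A.hot then B₀.off else B₁.off) + 7]
18. n7.lab = 2  [B₀.off * 2 + 4]
19. n8.hot = false  [B.sig > 6]
20. n8.off = true  [true]
21. n8.pre = true  [true]
22. n9.lim = 16  [terminal]
23. n10.tag = 16  [terminal]
24. n11.cnt = "mw"  [terminal]
25. n8.key = true  [A.pre == true]
26. n7.cnt = "ux"  ["ux"]
27. n7.off = 22  [22]
28. n1.key = false  [A.hot == false]
29. n12.hot = false  [A₀.key == true]
30. n12.off = true  [true]
31. n12.pre = true  [A₀.key == false]
32. n15.cnt = "ww"  [terminal]
33. n16.lim = 29  [terminal]
34. n14.tag = 4  [len(b.cnt) + 2]
35. n14.idx = false  [d.lim > 29]
36. n13.tag = 18  [S₁.tag * 2 + 10]
37. n13.idx = true  [S₁.tag > 3]
38. n17.sig = 25  [S.tag + 7]
39. n17.lab = 19  [19]
40. n18.hot = true  [B.sig == 25]
41. n18.off = true  [B.lab > 18]
42. n18.pre = false  [B.sig > 25]
43. n19.mk = false  [terminal]
44. n18.key = false  [false]
45. n20.depth = "rz"  ["rz"]
46. n20.sig = "pw"  ["pw"]
47. n21.lim = 3  [terminal]
48. n22.acc = "kr"  [terminal]
49. n23.tag = 10  [terminal]
50. n20.cnt = 1  [len(h.acc) - 1]
51. n25.cnt = "vu"  [terminal]
52. n24.tag = 10  [10]
53. n24.idx = true  [true]
54. n17.cnt = "nz"  ["nz"]
55. n17.off = 10  [B.lab * -2 + 48]
56. n12.key = false  [A.hot == true]
57. n0.tag = -1  [-1]
58. n0.idx = false  [false]

25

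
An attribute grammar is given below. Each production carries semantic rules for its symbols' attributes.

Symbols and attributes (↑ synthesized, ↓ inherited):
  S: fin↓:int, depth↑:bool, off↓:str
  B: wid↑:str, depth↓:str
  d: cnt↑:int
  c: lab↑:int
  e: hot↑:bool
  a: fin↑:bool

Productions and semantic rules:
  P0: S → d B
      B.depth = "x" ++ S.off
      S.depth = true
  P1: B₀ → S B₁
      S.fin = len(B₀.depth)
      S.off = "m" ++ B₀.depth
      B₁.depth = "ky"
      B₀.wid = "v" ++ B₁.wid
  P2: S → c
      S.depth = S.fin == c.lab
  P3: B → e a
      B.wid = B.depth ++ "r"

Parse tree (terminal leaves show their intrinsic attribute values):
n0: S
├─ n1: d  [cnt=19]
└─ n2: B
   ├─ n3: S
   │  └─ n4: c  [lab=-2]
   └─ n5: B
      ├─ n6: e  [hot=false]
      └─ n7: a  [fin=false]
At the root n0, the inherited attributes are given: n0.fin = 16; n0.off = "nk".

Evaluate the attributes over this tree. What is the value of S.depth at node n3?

false

1. n0.fin = 16  [given at root]
2. n0.off = "nk"  [given at root]
3. n1.cnt = 19  [terminal]
4. n2.depth = "xnk"  ["x" ++ S.off]
5. n3.fin = 3  [len(B₀.depth)]
6. n3.off = "mxnk"  ["m" ++ B₀.depth]
7. n4.lab = -2  [terminal]
8. n3.depth = false  [S.fin == c.lab]
9. n5.depth = "ky"  ["ky"]
10. n6.hot = false  [terminal]
11. n7.fin = false  [terminal]
12. n5.wid = "kyr"  [B.depth ++ "r"]
13. n2.wid = "vkyr"  ["v" ++ B₁.wid]
14. n0.depth = true  [true]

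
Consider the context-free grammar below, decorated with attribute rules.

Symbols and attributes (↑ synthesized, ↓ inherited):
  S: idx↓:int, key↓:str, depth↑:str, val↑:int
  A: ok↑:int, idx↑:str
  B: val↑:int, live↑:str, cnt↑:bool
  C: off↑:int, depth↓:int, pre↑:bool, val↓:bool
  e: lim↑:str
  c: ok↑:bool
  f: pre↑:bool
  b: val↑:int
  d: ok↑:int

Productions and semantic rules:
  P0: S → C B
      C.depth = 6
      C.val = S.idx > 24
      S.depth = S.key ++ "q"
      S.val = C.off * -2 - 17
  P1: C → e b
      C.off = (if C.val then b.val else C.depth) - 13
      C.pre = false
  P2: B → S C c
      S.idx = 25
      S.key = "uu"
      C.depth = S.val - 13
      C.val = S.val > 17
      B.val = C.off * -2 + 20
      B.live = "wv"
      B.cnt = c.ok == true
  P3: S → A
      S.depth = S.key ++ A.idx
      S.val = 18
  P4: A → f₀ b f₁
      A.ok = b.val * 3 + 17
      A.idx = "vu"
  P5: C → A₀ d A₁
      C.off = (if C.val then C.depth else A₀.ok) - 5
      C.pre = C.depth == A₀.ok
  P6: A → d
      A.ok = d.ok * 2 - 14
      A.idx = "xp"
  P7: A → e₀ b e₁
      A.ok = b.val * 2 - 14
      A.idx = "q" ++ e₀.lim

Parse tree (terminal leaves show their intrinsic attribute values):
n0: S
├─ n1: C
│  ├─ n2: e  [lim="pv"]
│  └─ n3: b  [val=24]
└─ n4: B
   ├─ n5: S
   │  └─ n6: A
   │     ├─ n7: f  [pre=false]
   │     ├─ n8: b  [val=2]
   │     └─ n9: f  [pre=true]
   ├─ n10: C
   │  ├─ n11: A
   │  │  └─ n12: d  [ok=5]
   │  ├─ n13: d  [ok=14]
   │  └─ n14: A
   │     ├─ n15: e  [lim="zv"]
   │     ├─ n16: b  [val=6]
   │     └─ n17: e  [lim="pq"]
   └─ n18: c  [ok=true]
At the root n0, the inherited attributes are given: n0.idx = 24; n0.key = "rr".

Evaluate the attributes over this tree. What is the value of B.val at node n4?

20

1. n0.idx = 24  [given at root]
2. n0.key = "rr"  [given at root]
3. n1.depth = 6  [6]
4. n1.val = false  [S.idx > 24]
5. n2.lim = "pv"  [terminal]
6. n3.val = 24  [terminal]
7. n1.off = -7  [(if C.val then b.val else C.depth) - 13]
8. n1.pre = false  [false]
9. n5.idx = 25  [25]
10. n5.key = "uu"  ["uu"]
11. n7.pre = false  [terminal]
12. n8.val = 2  [terminal]
13. n9.pre = true  [terminal]
14. n6.ok = 23  [b.val * 3 + 17]
15. n6.idx = "vu"  ["vu"]
16. n5.depth = "uuvu"  [S.key ++ A.idx]
17. n5.val = 18  [18]
18. n10.depth = 5  [S.val - 13]
19. n10.val = true  [S.val > 17]
20. n12.ok = 5  [terminal]
21. n11.ok = -4  [d.ok * 2 - 14]
22. n11.idx = "xp"  ["xp"]
23. n13.ok = 14  [terminal]
24. n15.lim = "zv"  [terminal]
25. n16.val = 6  [terminal]
26. n17.lim = "pq"  [terminal]
27. n14.ok = -2  [b.val * 2 - 14]
28. n14.idx = "qzv"  ["q" ++ e₀.lim]
29. n10.off = 0  [(if C.val then C.depth else A₀.ok) - 5]
30. n10.pre = false  [C.depth == A₀.ok]
31. n18.ok = true  [terminal]
32. n4.val = 20  [C.off * -2 + 20]
33. n4.live = "wv"  ["wv"]
34. n4.cnt = true  [c.ok == true]
35. n0.depth = "rrq"  [S.key ++ "q"]
36. n0.val = -3  [C.off * -2 - 17]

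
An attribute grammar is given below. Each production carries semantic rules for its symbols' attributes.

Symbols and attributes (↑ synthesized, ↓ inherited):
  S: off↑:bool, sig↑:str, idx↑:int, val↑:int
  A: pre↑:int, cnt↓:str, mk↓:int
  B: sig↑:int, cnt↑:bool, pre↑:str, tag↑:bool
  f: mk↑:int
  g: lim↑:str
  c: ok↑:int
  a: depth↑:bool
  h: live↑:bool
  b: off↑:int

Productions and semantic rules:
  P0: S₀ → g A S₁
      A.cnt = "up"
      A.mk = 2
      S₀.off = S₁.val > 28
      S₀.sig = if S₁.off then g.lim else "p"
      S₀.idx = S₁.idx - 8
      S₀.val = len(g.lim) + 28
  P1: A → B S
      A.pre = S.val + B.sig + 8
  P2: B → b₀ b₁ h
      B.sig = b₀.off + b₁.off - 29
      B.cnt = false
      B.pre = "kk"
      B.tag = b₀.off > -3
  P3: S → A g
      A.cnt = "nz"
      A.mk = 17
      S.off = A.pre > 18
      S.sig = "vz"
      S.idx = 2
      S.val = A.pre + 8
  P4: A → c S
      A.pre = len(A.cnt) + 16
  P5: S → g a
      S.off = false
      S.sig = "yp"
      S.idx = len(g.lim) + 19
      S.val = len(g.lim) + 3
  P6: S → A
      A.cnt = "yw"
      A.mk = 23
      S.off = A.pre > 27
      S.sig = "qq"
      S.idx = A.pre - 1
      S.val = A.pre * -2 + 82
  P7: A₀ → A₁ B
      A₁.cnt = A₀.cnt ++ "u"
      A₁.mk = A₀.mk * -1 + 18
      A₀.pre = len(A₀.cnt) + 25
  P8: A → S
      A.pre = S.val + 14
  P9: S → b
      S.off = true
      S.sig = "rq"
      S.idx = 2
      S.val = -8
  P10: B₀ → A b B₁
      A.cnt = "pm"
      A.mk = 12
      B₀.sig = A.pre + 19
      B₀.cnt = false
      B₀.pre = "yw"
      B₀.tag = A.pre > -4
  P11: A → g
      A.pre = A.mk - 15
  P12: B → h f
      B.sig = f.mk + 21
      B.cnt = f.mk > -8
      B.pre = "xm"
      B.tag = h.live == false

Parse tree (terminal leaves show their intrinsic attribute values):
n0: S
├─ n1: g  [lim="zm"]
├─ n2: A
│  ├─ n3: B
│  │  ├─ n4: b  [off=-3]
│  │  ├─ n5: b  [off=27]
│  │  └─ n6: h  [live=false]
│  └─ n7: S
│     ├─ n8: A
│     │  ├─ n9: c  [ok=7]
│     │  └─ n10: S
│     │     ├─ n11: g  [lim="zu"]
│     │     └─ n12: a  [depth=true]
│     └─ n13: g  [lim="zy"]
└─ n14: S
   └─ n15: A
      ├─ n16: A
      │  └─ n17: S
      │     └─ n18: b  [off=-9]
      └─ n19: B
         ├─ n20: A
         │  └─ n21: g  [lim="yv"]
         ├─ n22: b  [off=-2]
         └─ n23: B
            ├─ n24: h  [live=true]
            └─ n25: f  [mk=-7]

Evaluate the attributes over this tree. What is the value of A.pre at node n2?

29

1. n1.lim = "zm"  [terminal]
2. n2.cnt = "up"  ["up"]
3. n2.mk = 2  [2]
4. n4.off = -3  [terminal]
5. n5.off = 27  [terminal]
6. n6.live = false  [terminal]
7. n3.sig = -5  [b₀.off + b₁.off - 29]
8. n3.cnt = false  [false]
9. n3.pre = "kk"  ["kk"]
10. n3.tag = false  [b₀.off > -3]
11. n8.cnt = "nz"  ["nz"]
12. n8.mk = 17  [17]
13. n9.ok = 7  [terminal]
14. n11.lim = "zu"  [terminal]
15. n12.depth = true  [terminal]
16. n10.off = false  [false]
17. n10.sig = "yp"  ["yp"]
18. n10.idx = 21  [len(g.lim) + 19]
19. n10.val = 5  [len(g.lim) + 3]
20. n8.pre = 18  [len(A.cnt) + 16]
21. n13.lim = "zy"  [terminal]
22. n7.off = false  [A.pre > 18]
23. n7.sig = "vz"  ["vz"]
24. n7.idx = 2  [2]
25. n7.val = 26  [A.pre + 8]
26. n2.pre = 29  [S.val + B.sig + 8]
27. n15.cnt = "yw"  ["yw"]
28. n15.mk = 23  [23]
29. n16.cnt = "ywu"  [A₀.cnt ++ "u"]
30. n16.mk = -5  [A₀.mk * -1 + 18]
31. n18.off = -9  [terminal]
32. n17.off = true  [true]
33. n17.sig = "rq"  ["rq"]
34. n17.idx = 2  [2]
35. n17.val = -8  [-8]
36. n16.pre = 6  [S.val + 14]
37. n20.cnt = "pm"  ["pm"]
38. n20.mk = 12  [12]
39. n21.lim = "yv"  [terminal]
40. n20.pre = -3  [A.mk - 15]
41. n22.off = -2  [terminal]
42. n24.live = true  [terminal]
43. n25.mk = -7  [terminal]
44. n23.sig = 14  [f.mk + 21]
45. n23.cnt = true  [f.mk > -8]
46. n23.pre = "xm"  ["xm"]
47. n23.tag = false  [h.live == false]
48. n19.sig = 16  [A.pre + 19]
49. n19.cnt = false  [false]
50. n19.pre = "yw"  ["yw"]
51. n19.tag = true  [A.pre > -4]
52. n15.pre = 27  [len(A₀.cnt) + 25]
53. n14.off = false  [A.pre > 27]
54. n14.sig = "qq"  ["qq"]
55. n14.idx = 26  [A.pre - 1]
56. n14.val = 28  [A.pre * -2 + 82]
57. n0.off = false  [S₁.val > 28]
58. n0.sig = "p"  [if S₁.off then g.lim else "p"]
59. n0.idx = 18  [S₁.idx - 8]
60. n0.val = 30  [len(g.lim) + 28]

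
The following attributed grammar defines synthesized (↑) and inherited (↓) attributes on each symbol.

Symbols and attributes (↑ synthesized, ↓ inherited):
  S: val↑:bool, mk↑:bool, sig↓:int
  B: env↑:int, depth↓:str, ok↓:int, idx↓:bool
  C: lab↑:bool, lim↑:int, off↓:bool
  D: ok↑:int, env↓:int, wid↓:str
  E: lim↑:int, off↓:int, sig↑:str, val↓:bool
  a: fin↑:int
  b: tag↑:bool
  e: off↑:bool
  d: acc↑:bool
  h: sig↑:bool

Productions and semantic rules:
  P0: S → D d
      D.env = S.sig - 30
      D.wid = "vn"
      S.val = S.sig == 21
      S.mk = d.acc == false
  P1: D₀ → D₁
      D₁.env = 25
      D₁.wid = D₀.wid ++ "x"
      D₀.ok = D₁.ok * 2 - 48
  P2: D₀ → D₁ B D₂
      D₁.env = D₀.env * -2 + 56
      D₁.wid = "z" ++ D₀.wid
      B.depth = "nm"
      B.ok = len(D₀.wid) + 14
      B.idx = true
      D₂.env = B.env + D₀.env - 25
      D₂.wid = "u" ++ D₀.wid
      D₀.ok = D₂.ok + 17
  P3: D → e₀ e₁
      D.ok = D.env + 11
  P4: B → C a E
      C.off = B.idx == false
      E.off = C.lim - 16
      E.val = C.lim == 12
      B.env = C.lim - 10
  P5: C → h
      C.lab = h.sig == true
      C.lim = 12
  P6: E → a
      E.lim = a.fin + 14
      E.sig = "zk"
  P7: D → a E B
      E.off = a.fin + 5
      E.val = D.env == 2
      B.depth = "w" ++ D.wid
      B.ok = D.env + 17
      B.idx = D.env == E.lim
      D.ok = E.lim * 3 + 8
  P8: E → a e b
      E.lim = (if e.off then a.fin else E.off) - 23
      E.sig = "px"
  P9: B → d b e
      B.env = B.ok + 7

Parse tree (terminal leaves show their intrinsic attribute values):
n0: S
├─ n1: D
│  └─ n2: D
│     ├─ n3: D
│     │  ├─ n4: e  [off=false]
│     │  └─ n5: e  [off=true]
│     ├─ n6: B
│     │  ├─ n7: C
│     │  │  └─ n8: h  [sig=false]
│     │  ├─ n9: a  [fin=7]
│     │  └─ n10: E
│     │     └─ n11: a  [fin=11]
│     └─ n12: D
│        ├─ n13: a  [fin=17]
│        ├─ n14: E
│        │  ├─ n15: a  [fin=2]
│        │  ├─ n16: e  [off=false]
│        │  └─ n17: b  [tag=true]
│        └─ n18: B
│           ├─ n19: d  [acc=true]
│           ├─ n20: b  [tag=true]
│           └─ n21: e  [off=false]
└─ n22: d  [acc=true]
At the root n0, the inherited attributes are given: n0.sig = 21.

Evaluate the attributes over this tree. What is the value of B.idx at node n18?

false

1. n0.sig = 21  [given at root]
2. n1.env = -9  [S.sig - 30]
3. n1.wid = "vn"  ["vn"]
4. n2.env = 25  [25]
5. n2.wid = "vnx"  [D₀.wid ++ "x"]
6. n3.env = 6  [D₀.env * -2 + 56]
7. n3.wid = "zvnx"  ["z" ++ D₀.wid]
8. n4.off = false  [terminal]
9. n5.off = true  [terminal]
10. n3.ok = 17  [D.env + 11]
11. n6.depth = "nm"  ["nm"]
12. n6.ok = 17  [len(D₀.wid) + 14]
13. n6.idx = true  [true]
14. n7.off = false  [B.idx == false]
15. n8.sig = false  [terminal]
16. n7.lab = false  [h.sig == true]
17. n7.lim = 12  [12]
18. n9.fin = 7  [terminal]
19. n10.off = -4  [C.lim - 16]
20. n10.val = true  [C.lim == 12]
21. n11.fin = 11  [terminal]
22. n10.lim = 25  [a.fin + 14]
23. n10.sig = "zk"  ["zk"]
24. n6.env = 2  [C.lim - 10]
25. n12.env = 2  [B.env + D₀.env - 25]
26. n12.wid = "uvnx"  ["u" ++ D₀.wid]
27. n13.fin = 17  [terminal]
28. n14.off = 22  [a.fin + 5]
29. n14.val = true  [D.env == 2]
30. n15.fin = 2  [terminal]
31. n16.off = false  [terminal]
32. n17.tag = true  [terminal]
33. n14.lim = -1  [(if e.off then a.fin else E.off) - 23]
34. n14.sig = "px"  ["px"]
35. n18.depth = "wuvnx"  ["w" ++ D.wid]
36. n18.ok = 19  [D.env + 17]
37. n18.idx = false  [D.env == E.lim]
38. n19.acc = true  [terminal]
39. n20.tag = true  [terminal]
40. n21.off = false  [terminal]
41. n18.env = 26  [B.ok + 7]
42. n12.ok = 5  [E.lim * 3 + 8]
43. n2.ok = 22  [D₂.ok + 17]
44. n1.ok = -4  [D₁.ok * 2 - 48]
45. n22.acc = true  [terminal]
46. n0.val = true  [S.sig == 21]
47. n0.mk = false  [d.acc == false]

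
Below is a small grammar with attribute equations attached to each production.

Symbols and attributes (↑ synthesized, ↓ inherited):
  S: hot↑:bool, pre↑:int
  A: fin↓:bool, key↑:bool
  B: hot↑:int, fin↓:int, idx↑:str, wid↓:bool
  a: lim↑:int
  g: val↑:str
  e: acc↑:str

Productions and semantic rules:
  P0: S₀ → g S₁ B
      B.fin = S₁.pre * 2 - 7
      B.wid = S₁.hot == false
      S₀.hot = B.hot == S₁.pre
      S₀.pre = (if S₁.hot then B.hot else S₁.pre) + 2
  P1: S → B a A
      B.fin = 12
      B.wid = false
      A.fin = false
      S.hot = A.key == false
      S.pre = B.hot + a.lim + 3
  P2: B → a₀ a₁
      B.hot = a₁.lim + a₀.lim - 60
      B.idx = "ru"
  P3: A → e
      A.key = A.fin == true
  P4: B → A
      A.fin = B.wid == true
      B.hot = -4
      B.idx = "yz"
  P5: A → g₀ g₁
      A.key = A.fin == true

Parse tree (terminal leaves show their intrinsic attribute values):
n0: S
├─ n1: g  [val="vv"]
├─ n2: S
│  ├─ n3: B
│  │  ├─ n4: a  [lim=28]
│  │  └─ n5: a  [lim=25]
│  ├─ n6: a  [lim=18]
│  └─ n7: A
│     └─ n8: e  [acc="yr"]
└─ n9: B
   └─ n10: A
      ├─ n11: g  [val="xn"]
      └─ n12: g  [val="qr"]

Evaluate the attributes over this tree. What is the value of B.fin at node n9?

21

1. n1.val = "vv"  [terminal]
2. n3.fin = 12  [12]
3. n3.wid = false  [false]
4. n4.lim = 28  [terminal]
5. n5.lim = 25  [terminal]
6. n3.hot = -7  [a₁.lim + a₀.lim - 60]
7. n3.idx = "ru"  ["ru"]
8. n6.lim = 18  [terminal]
9. n7.fin = false  [false]
10. n8.acc = "yr"  [terminal]
11. n7.key = false  [A.fin == true]
12. n2.hot = true  [A.key == false]
13. n2.pre = 14  [B.hot + a.lim + 3]
14. n9.fin = 21  [S₁.pre * 2 - 7]
15. n9.wid = false  [S₁.hot == false]
16. n10.fin = false  [B.wid == true]
17. n11.val = "xn"  [terminal]
18. n12.val = "qr"  [terminal]
19. n10.key = false  [A.fin == true]
20. n9.hot = -4  [-4]
21. n9.idx = "yz"  ["yz"]
22. n0.hot = false  [B.hot == S₁.pre]
23. n0.pre = -2  [(if S₁.hot then B.hot else S₁.pre) + 2]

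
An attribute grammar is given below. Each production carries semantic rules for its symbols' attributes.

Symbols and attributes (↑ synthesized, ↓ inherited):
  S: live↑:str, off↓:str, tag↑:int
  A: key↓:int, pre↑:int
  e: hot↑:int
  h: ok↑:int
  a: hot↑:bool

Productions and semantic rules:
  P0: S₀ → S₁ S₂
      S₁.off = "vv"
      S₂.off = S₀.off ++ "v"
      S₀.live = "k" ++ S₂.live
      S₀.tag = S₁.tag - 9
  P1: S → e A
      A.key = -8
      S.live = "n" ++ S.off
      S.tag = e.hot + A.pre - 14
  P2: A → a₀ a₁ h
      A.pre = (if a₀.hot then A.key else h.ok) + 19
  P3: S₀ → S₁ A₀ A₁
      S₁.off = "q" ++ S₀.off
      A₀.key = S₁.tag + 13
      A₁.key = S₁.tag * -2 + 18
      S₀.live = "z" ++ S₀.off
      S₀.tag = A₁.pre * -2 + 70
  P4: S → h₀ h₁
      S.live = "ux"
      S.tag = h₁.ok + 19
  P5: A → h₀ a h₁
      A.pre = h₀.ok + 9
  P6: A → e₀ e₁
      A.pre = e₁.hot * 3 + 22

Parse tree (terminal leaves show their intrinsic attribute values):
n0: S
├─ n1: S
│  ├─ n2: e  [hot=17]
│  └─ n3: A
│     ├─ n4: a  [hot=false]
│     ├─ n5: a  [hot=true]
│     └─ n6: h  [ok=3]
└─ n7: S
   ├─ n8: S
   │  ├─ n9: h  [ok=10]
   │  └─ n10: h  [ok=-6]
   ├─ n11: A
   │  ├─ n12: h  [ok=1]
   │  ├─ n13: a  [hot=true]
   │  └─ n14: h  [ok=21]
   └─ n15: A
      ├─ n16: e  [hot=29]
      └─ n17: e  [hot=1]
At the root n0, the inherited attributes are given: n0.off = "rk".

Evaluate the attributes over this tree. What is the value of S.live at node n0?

"kzrkv"

1. n0.off = "rk"  [given at root]
2. n1.off = "vv"  ["vv"]
3. n2.hot = 17  [terminal]
4. n3.key = -8  [-8]
5. n4.hot = false  [terminal]
6. n5.hot = true  [terminal]
7. n6.ok = 3  [terminal]
8. n3.pre = 22  [(if a₀.hot then A.key else h.ok) + 19]
9. n1.live = "nvv"  ["n" ++ S.off]
10. n1.tag = 25  [e.hot + A.pre - 14]
11. n7.off = "rkv"  [S₀.off ++ "v"]
12. n8.off = "qrkv"  ["q" ++ S₀.off]
13. n9.ok = 10  [terminal]
14. n10.ok = -6  [terminal]
15. n8.live = "ux"  ["ux"]
16. n8.tag = 13  [h₁.ok + 19]
17. n11.key = 26  [S₁.tag + 13]
18. n12.ok = 1  [terminal]
19. n13.hot = true  [terminal]
20. n14.ok = 21  [terminal]
21. n11.pre = 10  [h₀.ok + 9]
22. n15.key = -8  [S₁.tag * -2 + 18]
23. n16.hot = 29  [terminal]
24. n17.hot = 1  [terminal]
25. n15.pre = 25  [e₁.hot * 3 + 22]
26. n7.live = "zrkv"  ["z" ++ S₀.off]
27. n7.tag = 20  [A₁.pre * -2 + 70]
28. n0.live = "kzrkv"  ["k" ++ S₂.live]
29. n0.tag = 16  [S₁.tag - 9]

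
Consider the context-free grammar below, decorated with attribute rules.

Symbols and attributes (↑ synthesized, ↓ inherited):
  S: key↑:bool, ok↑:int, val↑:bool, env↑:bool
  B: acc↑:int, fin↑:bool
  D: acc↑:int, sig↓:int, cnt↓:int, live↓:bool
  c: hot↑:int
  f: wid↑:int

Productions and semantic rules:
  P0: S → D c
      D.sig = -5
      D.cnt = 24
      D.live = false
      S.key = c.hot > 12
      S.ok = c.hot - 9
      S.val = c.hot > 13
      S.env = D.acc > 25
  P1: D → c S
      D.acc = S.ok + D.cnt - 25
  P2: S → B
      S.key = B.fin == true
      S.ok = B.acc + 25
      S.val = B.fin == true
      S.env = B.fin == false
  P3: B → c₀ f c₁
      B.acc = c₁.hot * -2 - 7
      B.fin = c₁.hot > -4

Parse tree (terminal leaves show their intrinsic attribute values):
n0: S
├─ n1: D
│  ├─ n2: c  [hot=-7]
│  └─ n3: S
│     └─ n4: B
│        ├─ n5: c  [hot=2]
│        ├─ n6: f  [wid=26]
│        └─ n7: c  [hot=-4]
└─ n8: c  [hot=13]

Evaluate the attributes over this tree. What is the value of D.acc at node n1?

25

1. n1.sig = -5  [-5]
2. n1.cnt = 24  [24]
3. n1.live = false  [false]
4. n2.hot = -7  [terminal]
5. n5.hot = 2  [terminal]
6. n6.wid = 26  [terminal]
7. n7.hot = -4  [terminal]
8. n4.acc = 1  [c₁.hot * -2 - 7]
9. n4.fin = false  [c₁.hot > -4]
10. n3.key = false  [B.fin == true]
11. n3.ok = 26  [B.acc + 25]
12. n3.val = false  [B.fin == true]
13. n3.env = true  [B.fin == false]
14. n1.acc = 25  [S.ok + D.cnt - 25]
15. n8.hot = 13  [terminal]
16. n0.key = true  [c.hot > 12]
17. n0.ok = 4  [c.hot - 9]
18. n0.val = false  [c.hot > 13]
19. n0.env = false  [D.acc > 25]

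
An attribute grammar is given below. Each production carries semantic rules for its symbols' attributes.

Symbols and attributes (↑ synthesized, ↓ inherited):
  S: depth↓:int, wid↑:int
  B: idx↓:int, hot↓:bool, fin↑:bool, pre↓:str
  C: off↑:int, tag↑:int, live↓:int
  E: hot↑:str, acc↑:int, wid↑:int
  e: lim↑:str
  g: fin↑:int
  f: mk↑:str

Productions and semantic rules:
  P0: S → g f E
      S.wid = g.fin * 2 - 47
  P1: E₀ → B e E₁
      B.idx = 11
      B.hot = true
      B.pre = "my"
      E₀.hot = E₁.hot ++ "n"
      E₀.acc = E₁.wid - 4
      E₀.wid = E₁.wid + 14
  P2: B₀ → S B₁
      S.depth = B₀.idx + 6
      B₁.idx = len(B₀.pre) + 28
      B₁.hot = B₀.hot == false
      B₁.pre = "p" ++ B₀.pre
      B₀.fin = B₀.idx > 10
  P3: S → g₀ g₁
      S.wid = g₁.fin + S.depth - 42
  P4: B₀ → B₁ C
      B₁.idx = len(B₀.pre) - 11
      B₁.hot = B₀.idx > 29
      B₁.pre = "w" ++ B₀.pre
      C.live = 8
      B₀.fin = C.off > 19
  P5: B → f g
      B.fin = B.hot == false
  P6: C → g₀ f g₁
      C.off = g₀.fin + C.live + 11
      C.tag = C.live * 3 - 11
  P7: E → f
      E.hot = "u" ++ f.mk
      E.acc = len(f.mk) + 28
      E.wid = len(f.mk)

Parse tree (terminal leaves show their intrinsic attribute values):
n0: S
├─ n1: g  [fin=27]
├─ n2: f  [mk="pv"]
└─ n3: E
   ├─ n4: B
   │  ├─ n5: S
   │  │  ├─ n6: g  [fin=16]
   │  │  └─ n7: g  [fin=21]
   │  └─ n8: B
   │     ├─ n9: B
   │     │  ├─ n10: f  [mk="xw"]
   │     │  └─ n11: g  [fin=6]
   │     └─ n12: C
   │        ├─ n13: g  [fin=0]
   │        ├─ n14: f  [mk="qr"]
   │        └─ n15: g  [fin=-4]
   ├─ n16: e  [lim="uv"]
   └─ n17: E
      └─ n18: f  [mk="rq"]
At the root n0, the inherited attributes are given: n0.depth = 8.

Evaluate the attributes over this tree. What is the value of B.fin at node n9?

false

1. n0.depth = 8  [given at root]
2. n1.fin = 27  [terminal]
3. n2.mk = "pv"  [terminal]
4. n4.idx = 11  [11]
5. n4.hot = true  [true]
6. n4.pre = "my"  ["my"]
7. n5.depth = 17  [B₀.idx + 6]
8. n6.fin = 16  [terminal]
9. n7.fin = 21  [terminal]
10. n5.wid = -4  [g₁.fin + S.depth - 42]
11. n8.idx = 30  [len(B₀.pre) + 28]
12. n8.hot = false  [B₀.hot == false]
13. n8.pre = "pmy"  ["p" ++ B₀.pre]
14. n9.idx = -8  [len(B₀.pre) - 11]
15. n9.hot = true  [B₀.idx > 29]
16. n9.pre = "wpmy"  ["w" ++ B₀.pre]
17. n10.mk = "xw"  [terminal]
18. n11.fin = 6  [terminal]
19. n9.fin = false  [B.hot == false]
20. n12.live = 8  [8]
21. n13.fin = 0  [terminal]
22. n14.mk = "qr"  [terminal]
23. n15.fin = -4  [terminal]
24. n12.off = 19  [g₀.fin + C.live + 11]
25. n12.tag = 13  [C.live * 3 - 11]
26. n8.fin = false  [C.off > 19]
27. n4.fin = true  [B₀.idx > 10]
28. n16.lim = "uv"  [terminal]
29. n18.mk = "rq"  [terminal]
30. n17.hot = "urq"  ["u" ++ f.mk]
31. n17.acc = 30  [len(f.mk) + 28]
32. n17.wid = 2  [len(f.mk)]
33. n3.hot = "urqn"  [E₁.hot ++ "n"]
34. n3.acc = -2  [E₁.wid - 4]
35. n3.wid = 16  [E₁.wid + 14]
36. n0.wid = 7  [g.fin * 2 - 47]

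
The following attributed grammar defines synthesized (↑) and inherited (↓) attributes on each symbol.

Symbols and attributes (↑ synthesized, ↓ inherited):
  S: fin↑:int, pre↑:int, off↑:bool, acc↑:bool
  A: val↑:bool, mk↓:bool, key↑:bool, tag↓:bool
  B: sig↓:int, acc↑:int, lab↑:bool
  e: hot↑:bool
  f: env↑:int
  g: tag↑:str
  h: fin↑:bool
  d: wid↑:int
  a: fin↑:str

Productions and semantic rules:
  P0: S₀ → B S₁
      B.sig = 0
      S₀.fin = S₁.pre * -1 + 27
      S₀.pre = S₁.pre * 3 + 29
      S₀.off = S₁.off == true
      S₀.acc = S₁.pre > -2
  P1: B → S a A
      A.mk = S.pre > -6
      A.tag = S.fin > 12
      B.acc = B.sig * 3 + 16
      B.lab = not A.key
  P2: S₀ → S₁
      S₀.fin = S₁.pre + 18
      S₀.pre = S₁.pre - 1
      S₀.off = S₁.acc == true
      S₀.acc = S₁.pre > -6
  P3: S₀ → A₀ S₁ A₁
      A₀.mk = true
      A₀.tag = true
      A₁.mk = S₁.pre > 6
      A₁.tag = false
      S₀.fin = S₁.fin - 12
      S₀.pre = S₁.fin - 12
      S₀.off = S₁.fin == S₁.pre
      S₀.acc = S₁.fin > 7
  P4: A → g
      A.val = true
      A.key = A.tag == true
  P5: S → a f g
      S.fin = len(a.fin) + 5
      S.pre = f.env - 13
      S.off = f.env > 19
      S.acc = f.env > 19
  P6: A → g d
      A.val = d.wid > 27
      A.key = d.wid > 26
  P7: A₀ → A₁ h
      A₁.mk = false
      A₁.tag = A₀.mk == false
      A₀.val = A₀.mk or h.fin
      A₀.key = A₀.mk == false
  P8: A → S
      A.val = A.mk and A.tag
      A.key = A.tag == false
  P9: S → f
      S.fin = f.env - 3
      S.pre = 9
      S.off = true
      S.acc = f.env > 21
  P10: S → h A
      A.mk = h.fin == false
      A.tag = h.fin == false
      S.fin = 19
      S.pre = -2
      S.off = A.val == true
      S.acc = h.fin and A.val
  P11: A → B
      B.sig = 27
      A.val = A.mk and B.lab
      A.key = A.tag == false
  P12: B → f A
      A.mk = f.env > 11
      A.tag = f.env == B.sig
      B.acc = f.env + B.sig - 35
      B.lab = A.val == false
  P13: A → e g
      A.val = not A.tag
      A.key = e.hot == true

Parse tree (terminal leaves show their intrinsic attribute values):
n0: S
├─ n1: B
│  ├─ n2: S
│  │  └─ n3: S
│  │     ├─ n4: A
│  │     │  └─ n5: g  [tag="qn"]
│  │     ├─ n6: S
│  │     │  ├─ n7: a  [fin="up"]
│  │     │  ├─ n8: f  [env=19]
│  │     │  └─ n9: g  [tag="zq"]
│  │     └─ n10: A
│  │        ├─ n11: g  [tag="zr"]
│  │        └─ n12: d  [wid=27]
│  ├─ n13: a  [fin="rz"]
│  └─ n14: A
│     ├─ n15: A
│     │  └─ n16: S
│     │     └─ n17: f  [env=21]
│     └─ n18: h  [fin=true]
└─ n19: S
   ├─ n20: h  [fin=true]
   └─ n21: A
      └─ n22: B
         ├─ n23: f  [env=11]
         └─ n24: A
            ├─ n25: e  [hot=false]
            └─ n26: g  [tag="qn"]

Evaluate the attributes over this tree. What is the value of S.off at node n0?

1. n1.sig = 0  [0]
2. n4.mk = true  [true]
3. n4.tag = true  [true]
4. n5.tag = "qn"  [terminal]
5. n4.val = true  [true]
6. n4.key = true  [A.tag == true]
7. n7.fin = "up"  [terminal]
8. n8.env = 19  [terminal]
9. n9.tag = "zq"  [terminal]
10. n6.fin = 7  [len(a.fin) + 5]
11. n6.pre = 6  [f.env - 13]
12. n6.off = false  [f.env > 19]
13. n6.acc = false  [f.env > 19]
14. n10.mk = false  [S₁.pre > 6]
15. n10.tag = false  [false]
16. n11.tag = "zr"  [terminal]
17. n12.wid = 27  [terminal]
18. n10.val = false  [d.wid > 27]
19. n10.key = true  [d.wid > 26]
20. n3.fin = -5  [S₁.fin - 12]
21. n3.pre = -5  [S₁.fin - 12]
22. n3.off = false  [S₁.fin == S₁.pre]
23. n3.acc = false  [S₁.fin > 7]
24. n2.fin = 13  [S₁.pre + 18]
25. n2.pre = -6  [S₁.pre - 1]
26. n2.off = false  [S₁.acc == true]
27. n2.acc = true  [S₁.pre > -6]
28. n13.fin = "rz"  [terminal]
29. n14.mk = false  [S.pre > -6]
30. n14.tag = true  [S.fin > 12]
31. n15.mk = false  [false]
32. n15.tag = true  [A₀.mk == false]
33. n17.env = 21  [terminal]
34. n16.fin = 18  [f.env - 3]
35. n16.pre = 9  [9]
36. n16.off = true  [true]
37. n16.acc = false  [f.env > 21]
38. n15.val = false  [A.mk and A.tag]
39. n15.key = false  [A.tag == false]
40. n18.fin = true  [terminal]
41. n14.val = true  [A₀.mk or h.fin]
42. n14.key = true  [A₀.mk == false]
43. n1.acc = 16  [B.sig * 3 + 16]
44. n1.lab = false  [not A.key]
45. n20.fin = true  [terminal]
46. n21.mk = false  [h.fin == false]
47. n21.tag = false  [h.fin == false]
48. n22.sig = 27  [27]
49. n23.env = 11  [terminal]
50. n24.mk = false  [f.env > 11]
51. n24.tag = false  [f.env == B.sig]
52. n25.hot = false  [terminal]
53. n26.tag = "qn"  [terminal]
54. n24.val = true  [not A.tag]
55. n24.key = false  [e.hot == true]
56. n22.acc = 3  [f.env + B.sig - 35]
57. n22.lab = false  [A.val == false]
58. n21.val = false  [A.mk and B.lab]
59. n21.key = true  [A.tag == false]
60. n19.fin = 19  [19]
61. n19.pre = -2  [-2]
62. n19.off = false  [A.val == true]
63. n19.acc = false  [h.fin and A.val]
64. n0.fin = 29  [S₁.pre * -1 + 27]
65. n0.pre = 23  [S₁.pre * 3 + 29]
66. n0.off = false  [S₁.off == true]
67. n0.acc = false  [S₁.pre > -2]

false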